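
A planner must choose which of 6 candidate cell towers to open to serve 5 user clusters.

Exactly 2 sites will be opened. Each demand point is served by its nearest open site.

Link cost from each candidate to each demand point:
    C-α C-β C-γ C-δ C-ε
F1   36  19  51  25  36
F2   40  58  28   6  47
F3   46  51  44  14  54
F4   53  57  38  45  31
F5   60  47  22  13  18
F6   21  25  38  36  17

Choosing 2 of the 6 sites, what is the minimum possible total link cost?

97

Open {F2, F6}.
  C-α→F6 21, C-β→F6 25, C-γ→F2 28, C-δ→F2 6, C-ε→F6 17  ⇒ total 97.
Compare {F5, F6}: total 98.
Compare {F1, F5}: total 108.
No size-2 selection does better; minimum is 97.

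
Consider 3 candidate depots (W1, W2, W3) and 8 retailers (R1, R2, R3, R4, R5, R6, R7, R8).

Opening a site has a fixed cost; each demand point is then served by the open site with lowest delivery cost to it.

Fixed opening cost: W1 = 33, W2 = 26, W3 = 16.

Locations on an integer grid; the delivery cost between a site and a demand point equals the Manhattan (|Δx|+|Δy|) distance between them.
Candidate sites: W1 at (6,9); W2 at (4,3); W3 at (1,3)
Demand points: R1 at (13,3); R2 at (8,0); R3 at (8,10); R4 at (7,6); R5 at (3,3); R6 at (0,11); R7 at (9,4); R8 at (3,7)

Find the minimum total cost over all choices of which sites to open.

Open {W2}: assign each demand point to its cheapest open site.
  R1→W2 9, R2→W2 7, R3→W2 11, R4→W2 6, R5→W2 1, R6→W2 12, R7→W2 6, R8→W2 5
  delivery cost 57, fixed 26 → total 83.
Compare {W3}: delivery cost 71 + fixed 16 = 87.
Compare {W1}: delivery cost 61 + fixed 33 = 94.
Compare {W2, W3}: delivery cost 54 + fixed 42 = 96.
All other subsets cost ≥ 87. Minimum total cost: 83.

83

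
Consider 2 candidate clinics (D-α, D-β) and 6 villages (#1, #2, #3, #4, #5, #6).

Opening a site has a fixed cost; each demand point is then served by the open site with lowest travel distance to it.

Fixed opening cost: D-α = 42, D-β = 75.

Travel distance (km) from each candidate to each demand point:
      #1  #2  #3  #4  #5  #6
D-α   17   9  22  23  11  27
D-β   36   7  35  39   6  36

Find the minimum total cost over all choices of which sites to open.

Open {D-α}: assign each demand point to its cheapest open site.
  #1→D-α 17, #2→D-α 9, #3→D-α 22, #4→D-α 23, #5→D-α 11, #6→D-α 27
  travel distance 109, fixed 42 → total 151.
Compare {D-α, D-β}: travel distance 102 + fixed 117 = 219.
Compare {D-β}: travel distance 159 + fixed 75 = 234.

151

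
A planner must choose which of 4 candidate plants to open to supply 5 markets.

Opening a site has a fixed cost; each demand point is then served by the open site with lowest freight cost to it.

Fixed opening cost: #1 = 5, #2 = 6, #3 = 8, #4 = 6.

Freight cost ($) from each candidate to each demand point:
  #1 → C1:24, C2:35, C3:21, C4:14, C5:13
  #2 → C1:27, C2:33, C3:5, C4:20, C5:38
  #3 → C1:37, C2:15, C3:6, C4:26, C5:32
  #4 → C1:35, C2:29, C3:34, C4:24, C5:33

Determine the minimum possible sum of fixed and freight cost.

85

Open {#1, #3}: assign each demand point to its cheapest open site.
  C1→#1 24, C2→#3 15, C3→#3 6, C4→#1 14, C5→#1 13
  freight cost 72, fixed 13 → total 85.
Compare {#1, #2, #3}: freight cost 71 + fixed 19 = 90.
Compare {#1, #3, #4}: freight cost 72 + fixed 19 = 91.
Compare {#1, #2, #3, #4}: freight cost 71 + fixed 25 = 96.
All other subsets cost ≥ 90. Minimum total cost: 85.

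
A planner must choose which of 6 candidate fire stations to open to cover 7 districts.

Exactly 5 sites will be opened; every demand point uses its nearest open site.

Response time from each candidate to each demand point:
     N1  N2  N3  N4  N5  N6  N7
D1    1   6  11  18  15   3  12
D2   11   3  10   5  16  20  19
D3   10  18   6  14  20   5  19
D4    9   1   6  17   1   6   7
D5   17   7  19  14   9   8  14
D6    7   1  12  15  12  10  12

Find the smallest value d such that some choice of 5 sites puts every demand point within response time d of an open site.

Open {D1, D2, D3, D4, D5}.
  Farthest demand point is N7 at response time 7 (to D4); all others are ≤ 7.
With {D1, D2, D3, D4, D6} the worst case is 7.
With {D1, D2, D4, D5, D6} the worst case is 7.
No size-5 selection achieves below 7.

7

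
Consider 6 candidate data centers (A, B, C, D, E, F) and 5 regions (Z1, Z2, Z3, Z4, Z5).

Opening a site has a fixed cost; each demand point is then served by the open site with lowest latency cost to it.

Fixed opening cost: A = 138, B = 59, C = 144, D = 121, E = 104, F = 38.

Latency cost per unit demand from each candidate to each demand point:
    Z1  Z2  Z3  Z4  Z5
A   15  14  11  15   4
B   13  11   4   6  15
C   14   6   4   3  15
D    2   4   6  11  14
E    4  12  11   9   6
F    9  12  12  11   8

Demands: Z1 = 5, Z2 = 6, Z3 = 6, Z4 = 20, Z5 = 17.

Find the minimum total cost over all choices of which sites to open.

Open {C, F}: assign each demand point to its cheapest open site.
  Z1→F 5×9=45, Z2→C 6×6=36, Z3→C 6×4=24, Z4→C 20×3=60, Z5→F 17×8=136
  latency cost 301, fixed 182 → total 483.
Compare {B, F}: latency cost 391 + fixed 97 = 488.
Compare {C, E}: latency cost 242 + fixed 248 = 490.
Compare {B, E}: latency cost 332 + fixed 163 = 495.
All other subsets cost ≥ 488. Minimum total cost: 483.

483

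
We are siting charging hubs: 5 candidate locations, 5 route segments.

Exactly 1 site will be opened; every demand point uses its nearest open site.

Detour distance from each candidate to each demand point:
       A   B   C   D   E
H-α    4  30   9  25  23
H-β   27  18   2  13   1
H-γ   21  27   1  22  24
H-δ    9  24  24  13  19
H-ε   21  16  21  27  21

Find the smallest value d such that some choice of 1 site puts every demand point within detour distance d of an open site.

Open {H-δ}.
  Farthest demand point is B at detour distance 24 (to H-δ); all others are ≤ 24.
With {H-β} the worst case is 27.
With {H-γ} the worst case is 27.
No size-1 selection achieves below 24.

24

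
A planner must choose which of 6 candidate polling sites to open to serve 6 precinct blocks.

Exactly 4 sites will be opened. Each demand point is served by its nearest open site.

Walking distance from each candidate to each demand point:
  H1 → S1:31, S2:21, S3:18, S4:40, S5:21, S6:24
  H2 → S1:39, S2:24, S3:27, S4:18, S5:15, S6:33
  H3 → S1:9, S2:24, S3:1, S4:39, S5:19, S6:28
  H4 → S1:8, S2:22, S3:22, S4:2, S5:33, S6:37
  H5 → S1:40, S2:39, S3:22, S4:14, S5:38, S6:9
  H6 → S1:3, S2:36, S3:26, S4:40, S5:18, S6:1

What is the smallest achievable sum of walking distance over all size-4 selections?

Open {H2, H3, H4, H6}.
  S1→H6 3, S2→H4 22, S3→H3 1, S4→H4 2, S5→H2 15, S6→H6 1  ⇒ total 44.
Compare {H1, H3, H4, H6}: total 46.
Compare {H3, H4, H5, H6}: total 47.
No size-4 selection does better; minimum is 44.

44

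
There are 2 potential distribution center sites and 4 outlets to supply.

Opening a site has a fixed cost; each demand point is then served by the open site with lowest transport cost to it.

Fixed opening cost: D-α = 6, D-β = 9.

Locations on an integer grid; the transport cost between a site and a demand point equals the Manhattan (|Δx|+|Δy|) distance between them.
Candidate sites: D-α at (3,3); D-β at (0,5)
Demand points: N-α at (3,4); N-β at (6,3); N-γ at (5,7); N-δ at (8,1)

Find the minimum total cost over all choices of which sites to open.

Open {D-α}: assign each demand point to its cheapest open site.
  N-α→D-α 1, N-β→D-α 3, N-γ→D-α 6, N-δ→D-α 7
  transport cost 17, fixed 6 → total 23.
Compare {D-α, D-β}: transport cost 17 + fixed 15 = 32.
Compare {D-β}: transport cost 31 + fixed 9 = 40.

23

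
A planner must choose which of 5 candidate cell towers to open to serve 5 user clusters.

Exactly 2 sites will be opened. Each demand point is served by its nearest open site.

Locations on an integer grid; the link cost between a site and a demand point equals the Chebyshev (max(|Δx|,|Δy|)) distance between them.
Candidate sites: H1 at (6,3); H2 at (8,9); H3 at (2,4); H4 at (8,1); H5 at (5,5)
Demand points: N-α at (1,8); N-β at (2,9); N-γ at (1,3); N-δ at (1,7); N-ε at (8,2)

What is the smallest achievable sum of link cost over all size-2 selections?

Open {H3, H4}.
  N-α→H3 4, N-β→H3 5, N-γ→H3 1, N-δ→H3 3, N-ε→H4 1  ⇒ total 14.
Compare {H1, H3}: total 15.
Compare {H3, H5}: total 15.
No size-2 selection does better; minimum is 14.

14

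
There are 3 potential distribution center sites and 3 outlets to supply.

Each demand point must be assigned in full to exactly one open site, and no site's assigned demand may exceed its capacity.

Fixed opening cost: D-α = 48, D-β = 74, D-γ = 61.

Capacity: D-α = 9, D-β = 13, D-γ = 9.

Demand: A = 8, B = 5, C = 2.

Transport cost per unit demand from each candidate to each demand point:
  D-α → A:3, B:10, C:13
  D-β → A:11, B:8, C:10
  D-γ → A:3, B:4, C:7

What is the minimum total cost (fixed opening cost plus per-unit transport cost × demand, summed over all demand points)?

Open {D-α, D-γ}; cheapest assignment that respects the capacities:
  D-α (cap 9, load 8): A — cost 8×3 = 24
  D-γ (cap 9, load 7): B, C — cost 5×4 + 2×7 = 34
  Shipping 58, fixed 109 → total 167.
  Any other capacity-feasible assignment to {D-α, D-γ} ships for at least 58.
Compare {D-α, D-β}: its best feasible assignment gives total 206.
Compare {D-β, D-γ}: its best feasible assignment gives total 219.
Every other set of open sites that can feasibly serve all demand totals ≥ 206 even under its best assignment. Minimum: 167.

167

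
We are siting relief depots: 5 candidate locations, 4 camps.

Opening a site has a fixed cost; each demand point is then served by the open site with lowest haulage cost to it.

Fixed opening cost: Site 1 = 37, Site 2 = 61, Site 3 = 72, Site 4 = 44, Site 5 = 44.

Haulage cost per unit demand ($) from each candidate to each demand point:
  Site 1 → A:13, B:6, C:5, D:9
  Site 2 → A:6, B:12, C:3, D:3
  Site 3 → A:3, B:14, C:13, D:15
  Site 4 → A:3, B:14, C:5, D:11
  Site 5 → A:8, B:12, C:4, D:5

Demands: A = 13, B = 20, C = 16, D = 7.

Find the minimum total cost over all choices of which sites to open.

Open {Site 1, Site 2}: assign each demand point to its cheapest open site.
  A→Site 2 13×6=78, B→Site 1 20×6=120, C→Site 2 16×3=48, D→Site 2 7×3=21
  haulage cost 267, fixed 98 → total 365.
Compare {Site 1, Site 2, Site 4}: haulage cost 228 + fixed 142 = 370.
Compare {Site 1, Site 4}: haulage cost 302 + fixed 81 = 383.
Compare {Site 1, Site 4, Site 5}: haulage cost 258 + fixed 125 = 383.
All other subsets cost ≥ 370. Minimum total cost: 365.

365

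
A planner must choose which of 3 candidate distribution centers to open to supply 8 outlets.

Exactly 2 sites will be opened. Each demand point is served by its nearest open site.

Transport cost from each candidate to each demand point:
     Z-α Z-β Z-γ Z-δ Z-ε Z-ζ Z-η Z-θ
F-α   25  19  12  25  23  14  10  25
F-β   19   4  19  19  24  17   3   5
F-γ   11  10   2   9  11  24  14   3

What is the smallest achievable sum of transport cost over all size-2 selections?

60

Open {F-β, F-γ}.
  Z-α→F-γ 11, Z-β→F-β 4, Z-γ→F-γ 2, Z-δ→F-γ 9, Z-ε→F-γ 11, Z-ζ→F-β 17, Z-η→F-β 3, Z-θ→F-γ 3  ⇒ total 60.
Compare {F-α, F-γ}: total 70.
Compare {F-α, F-β}: total 99.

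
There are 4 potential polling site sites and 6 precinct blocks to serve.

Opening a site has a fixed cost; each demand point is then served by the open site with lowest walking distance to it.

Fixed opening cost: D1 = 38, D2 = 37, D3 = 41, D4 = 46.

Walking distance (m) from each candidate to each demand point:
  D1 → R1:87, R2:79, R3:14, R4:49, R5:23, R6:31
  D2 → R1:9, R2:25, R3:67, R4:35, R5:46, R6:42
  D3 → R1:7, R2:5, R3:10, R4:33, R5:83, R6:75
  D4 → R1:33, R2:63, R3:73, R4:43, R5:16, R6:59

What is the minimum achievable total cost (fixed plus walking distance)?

Open {D1, D3}: assign each demand point to its cheapest open site.
  R1→D3 7, R2→D3 5, R3→D3 10, R4→D3 33, R5→D1 23, R6→D1 31
  walking distance 109, fixed 79 → total 188.
Compare {D1, D2}: walking distance 137 + fixed 75 = 212.
Compare {D3, D4}: walking distance 130 + fixed 87 = 217.
Compare {D2, D3}: walking distance 143 + fixed 78 = 221.
All other subsets cost ≥ 212. Minimum total cost: 188.

188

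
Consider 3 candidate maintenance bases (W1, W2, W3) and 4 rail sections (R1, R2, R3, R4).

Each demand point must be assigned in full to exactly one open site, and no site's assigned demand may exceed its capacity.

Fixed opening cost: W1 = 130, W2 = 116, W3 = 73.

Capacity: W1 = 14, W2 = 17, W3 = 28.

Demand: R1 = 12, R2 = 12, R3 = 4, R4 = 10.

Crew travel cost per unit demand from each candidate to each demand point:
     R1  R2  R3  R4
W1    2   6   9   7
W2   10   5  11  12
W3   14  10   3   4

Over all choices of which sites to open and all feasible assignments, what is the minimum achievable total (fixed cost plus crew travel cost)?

Open {W1, W3}; cheapest assignment that respects the capacities:
  W1 (cap 14, load 12): R1 — cost 12×2 = 24
  W3 (cap 28, load 26): R2, R3, R4 — cost 12×10 + 4×3 + 10×4 = 172
  Shipping 196, fixed 203 → total 399.
  Any other capacity-feasible assignment to {W1, W3} ships for at least 196.
Compare {W1, W2, W3}: its best feasible assignment gives total 455.
Compare {W2, W3}: its best feasible assignment gives total 469.
Every other set of open sites that can feasibly serve all demand totals ≥ 455 even under its best assignment. Minimum: 399.

399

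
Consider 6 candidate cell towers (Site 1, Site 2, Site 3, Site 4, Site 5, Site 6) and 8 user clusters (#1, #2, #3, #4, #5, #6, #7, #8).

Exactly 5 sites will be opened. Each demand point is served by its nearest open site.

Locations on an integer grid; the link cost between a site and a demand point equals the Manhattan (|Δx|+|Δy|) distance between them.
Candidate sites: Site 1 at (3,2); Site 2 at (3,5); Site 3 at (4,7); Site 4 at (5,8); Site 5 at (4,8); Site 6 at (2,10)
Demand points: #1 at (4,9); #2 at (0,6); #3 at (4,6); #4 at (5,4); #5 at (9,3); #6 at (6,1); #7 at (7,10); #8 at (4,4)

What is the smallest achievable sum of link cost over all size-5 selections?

Open {Site 1, Site 2, Site 3, Site 4, Site 5}.
  #1→Site 5 1, #2→Site 2 4, #3→Site 3 1, #4→Site 2 3, #5→Site 1 7, #6→Site 1 4, #7→Site 4 4, #8→Site 2 2  ⇒ total 26.
Compare {Site 1, Site 2, Site 3, Site 4, Site 6}: total 27.
Compare {Site 1, Site 2, Site 3, Site 5, Site 6}: total 27.
No size-5 selection does better; minimum is 26.

26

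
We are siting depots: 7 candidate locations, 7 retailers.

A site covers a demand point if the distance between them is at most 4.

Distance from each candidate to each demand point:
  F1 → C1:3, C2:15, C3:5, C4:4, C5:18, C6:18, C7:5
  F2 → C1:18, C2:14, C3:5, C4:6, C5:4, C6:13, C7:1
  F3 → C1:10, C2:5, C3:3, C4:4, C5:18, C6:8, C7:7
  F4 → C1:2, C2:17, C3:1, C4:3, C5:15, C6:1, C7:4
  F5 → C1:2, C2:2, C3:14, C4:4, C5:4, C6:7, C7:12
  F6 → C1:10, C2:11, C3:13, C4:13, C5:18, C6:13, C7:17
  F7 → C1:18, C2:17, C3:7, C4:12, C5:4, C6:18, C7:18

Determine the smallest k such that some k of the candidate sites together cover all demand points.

Coverage sets (demand points within 4 of each site):
  F1: {C1, C4}
  F2: {C5, C7}
  F3: {C3, C4}
  F4: {C1, C3, C4, C6, C7}
  F5: {C1, C2, C4, C5}
  F6: {}
  F7: {C5}
No single site covers all 7 demand points.
But {F4, F5} covers everything, so the minimum is 2.

2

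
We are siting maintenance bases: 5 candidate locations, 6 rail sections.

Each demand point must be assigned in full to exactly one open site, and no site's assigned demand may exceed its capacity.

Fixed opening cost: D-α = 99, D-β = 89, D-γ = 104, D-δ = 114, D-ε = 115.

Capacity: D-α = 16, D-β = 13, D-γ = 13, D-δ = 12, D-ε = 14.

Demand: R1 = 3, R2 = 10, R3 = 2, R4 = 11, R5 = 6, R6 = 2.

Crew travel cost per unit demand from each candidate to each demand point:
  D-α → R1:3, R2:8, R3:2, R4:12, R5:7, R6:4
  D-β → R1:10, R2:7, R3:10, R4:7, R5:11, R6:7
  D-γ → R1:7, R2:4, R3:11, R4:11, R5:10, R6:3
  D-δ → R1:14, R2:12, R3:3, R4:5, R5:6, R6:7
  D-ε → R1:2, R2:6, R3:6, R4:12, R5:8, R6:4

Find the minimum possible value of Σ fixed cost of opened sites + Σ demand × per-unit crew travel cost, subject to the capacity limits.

Open {D-α, D-β, D-γ}; cheapest assignment that respects the capacities:
  D-α (cap 16, load 11): R1, R3, R5 — cost 3×3 + 2×2 + 6×7 = 55
  D-β (cap 13, load 11): R4 — cost 11×7 = 77
  D-γ (cap 13, load 12): R2, R6 — cost 10×4 + 2×3 = 46
  Shipping 178, fixed 292 → total 470.
  Any other capacity-feasible assignment to {D-α, D-β, D-γ} ships for at least 178.
Compare {D-α, D-γ, D-δ}: its best feasible assignment gives total 473.
Compare {D-α, D-β, D-δ}: its best feasible assignment gives total 490.
Every other set of open sites that can feasibly serve all demand totals ≥ 473 even under its best assignment. Minimum: 470.

470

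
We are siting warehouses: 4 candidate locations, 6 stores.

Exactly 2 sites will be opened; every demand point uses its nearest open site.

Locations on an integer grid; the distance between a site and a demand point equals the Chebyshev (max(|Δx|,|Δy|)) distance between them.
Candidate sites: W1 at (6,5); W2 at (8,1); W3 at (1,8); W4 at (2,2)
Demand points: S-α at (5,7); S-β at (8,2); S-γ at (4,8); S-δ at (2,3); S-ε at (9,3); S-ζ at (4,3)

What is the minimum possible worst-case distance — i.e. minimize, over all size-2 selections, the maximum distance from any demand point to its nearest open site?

Open {W1, W4}.
  Farthest demand point is S-β at distance 3 (to W1); all others are ≤ 3.
With {W1, W2} the worst case is 4.
With {W1, W3} the worst case is 4.
No size-2 selection achieves below 3.

3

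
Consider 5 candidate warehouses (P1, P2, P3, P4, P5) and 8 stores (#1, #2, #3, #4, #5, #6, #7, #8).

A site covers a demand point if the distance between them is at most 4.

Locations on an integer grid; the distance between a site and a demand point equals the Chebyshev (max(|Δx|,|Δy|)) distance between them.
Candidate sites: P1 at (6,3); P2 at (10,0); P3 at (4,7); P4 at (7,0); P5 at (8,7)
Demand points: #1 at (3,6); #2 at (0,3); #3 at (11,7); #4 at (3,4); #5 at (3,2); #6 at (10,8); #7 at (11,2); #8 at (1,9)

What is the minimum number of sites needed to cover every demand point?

Coverage sets (demand points within 4 of each site):
  P1: {#1, #4, #5}
  P2: {#7}
  P3: {#1, #2, #4, #8}
  P4: {#4, #5, #7}
  P5: {#3, #6}
No 2 sites suffice: every size-2 union leaves at least one demand point uncovered.
But {P3, P4, P5} covers everything, so the minimum is 3.

3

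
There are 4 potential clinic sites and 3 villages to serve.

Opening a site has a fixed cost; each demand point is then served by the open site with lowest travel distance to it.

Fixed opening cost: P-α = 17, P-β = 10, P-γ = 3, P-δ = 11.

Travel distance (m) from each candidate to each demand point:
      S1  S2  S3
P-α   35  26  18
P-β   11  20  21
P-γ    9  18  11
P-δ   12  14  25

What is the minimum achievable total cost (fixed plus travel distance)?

Open {P-γ}: assign each demand point to its cheapest open site.
  S1→P-γ 9, S2→P-γ 18, S3→P-γ 11
  travel distance 38, fixed 3 → total 41.
Compare {P-γ, P-δ}: travel distance 34 + fixed 14 = 48.
Compare {P-β, P-γ}: travel distance 38 + fixed 13 = 51.
Compare {P-α, P-γ}: travel distance 38 + fixed 20 = 58.
All other subsets cost ≥ 48. Minimum total cost: 41.

41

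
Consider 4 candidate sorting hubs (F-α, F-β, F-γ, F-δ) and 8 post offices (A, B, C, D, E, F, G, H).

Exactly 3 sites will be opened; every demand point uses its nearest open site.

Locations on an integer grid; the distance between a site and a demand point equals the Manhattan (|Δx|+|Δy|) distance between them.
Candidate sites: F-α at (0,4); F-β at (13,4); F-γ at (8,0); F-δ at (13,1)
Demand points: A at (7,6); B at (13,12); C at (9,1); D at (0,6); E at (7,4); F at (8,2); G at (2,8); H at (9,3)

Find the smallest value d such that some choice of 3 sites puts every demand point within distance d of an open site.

8

Open {F-α, F-β, F-γ}.
  Farthest demand point is B at distance 8 (to F-β); all others are ≤ 8.
With {F-α, F-β, F-δ} the worst case is 8.
With {F-α, F-γ, F-δ} the worst case is 11.
No size-3 selection achieves below 8.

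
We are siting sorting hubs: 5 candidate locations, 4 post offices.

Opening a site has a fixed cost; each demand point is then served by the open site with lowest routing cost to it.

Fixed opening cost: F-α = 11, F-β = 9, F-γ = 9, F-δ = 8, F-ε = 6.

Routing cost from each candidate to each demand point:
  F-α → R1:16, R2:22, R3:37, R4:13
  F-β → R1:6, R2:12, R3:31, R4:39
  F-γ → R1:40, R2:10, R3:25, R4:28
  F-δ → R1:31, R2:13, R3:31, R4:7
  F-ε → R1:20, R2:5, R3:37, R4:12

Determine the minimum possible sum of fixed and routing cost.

69

Open {F-β, F-ε}: assign each demand point to its cheapest open site.
  R1→F-β 6, R2→F-ε 5, R3→F-β 31, R4→F-ε 12
  routing cost 54, fixed 15 → total 69.
Compare {F-β, F-γ, F-ε}: routing cost 48 + fixed 24 = 72.
Compare {F-β, F-δ, F-ε}: routing cost 49 + fixed 23 = 72.
Compare {F-β, F-δ}: routing cost 56 + fixed 17 = 73.
All other subsets cost ≥ 72. Minimum total cost: 69.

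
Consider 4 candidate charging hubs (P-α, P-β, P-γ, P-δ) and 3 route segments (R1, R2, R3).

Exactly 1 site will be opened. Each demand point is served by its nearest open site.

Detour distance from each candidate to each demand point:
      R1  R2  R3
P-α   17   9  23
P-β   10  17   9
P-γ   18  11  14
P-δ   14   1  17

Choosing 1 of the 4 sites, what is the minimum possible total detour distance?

32

Open {P-δ}.
  R1→P-δ 14, R2→P-δ 1, R3→P-δ 17  ⇒ total 32.
Compare {P-β}: total 36.
Compare {P-γ}: total 43.
No size-1 selection does better; minimum is 32.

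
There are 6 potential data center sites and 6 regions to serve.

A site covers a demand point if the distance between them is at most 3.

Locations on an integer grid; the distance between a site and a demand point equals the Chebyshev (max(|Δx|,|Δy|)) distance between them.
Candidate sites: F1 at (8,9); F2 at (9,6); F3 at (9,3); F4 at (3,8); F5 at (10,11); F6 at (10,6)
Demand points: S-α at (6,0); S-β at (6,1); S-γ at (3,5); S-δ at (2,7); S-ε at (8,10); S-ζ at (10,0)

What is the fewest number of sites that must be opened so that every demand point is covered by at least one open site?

Coverage sets (demand points within 3 of each site):
  F1: {S-ε}
  F2: {}
  F3: {S-α, S-β, S-ζ}
  F4: {S-γ, S-δ}
  F5: {S-ε}
  F6: {}
No 2 sites suffice: every size-2 union leaves at least one demand point uncovered.
But {F1, F3, F4} covers everything, so the minimum is 3.

3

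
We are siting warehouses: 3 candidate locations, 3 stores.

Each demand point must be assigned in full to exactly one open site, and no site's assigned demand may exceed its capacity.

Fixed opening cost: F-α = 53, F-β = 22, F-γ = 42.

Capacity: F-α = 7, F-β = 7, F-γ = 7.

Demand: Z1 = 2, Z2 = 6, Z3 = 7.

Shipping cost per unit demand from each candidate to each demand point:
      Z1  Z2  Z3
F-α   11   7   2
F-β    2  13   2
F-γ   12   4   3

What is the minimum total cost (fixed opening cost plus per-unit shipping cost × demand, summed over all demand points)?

159

Open {F-α, F-β, F-γ}; cheapest assignment that respects the capacities:
  F-α (cap 7, load 7): Z3 — cost 7×2 = 14
  F-β (cap 7, load 2): Z1 — cost 2×2 = 4
  F-γ (cap 7, load 6): Z2 — cost 6×4 = 24
  Shipping 42, fixed 117 → total 159.
  Any other capacity-feasible assignment to {F-α, F-β, F-γ} ships for at least 42.
Total demand is 15 and no other set of sites has combined capacity ≥ 15, so {F-α, F-β, F-γ} is the only feasible choice of open sites. Minimum: 159.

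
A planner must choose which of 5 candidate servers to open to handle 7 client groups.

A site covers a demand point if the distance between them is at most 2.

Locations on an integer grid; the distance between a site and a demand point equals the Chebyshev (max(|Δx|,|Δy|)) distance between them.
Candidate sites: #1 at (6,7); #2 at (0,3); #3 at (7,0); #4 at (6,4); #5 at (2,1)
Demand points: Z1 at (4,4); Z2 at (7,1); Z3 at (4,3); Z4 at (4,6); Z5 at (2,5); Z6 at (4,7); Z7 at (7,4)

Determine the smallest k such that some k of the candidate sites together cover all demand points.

4

Coverage sets (demand points within 2 of each site):
  #1: {Z4, Z6}
  #2: {Z5}
  #3: {Z2}
  #4: {Z1, Z3, Z4, Z7}
  #5: {Z3}
No 3 sites suffice: every size-3 union leaves at least one demand point uncovered.
But {#1, #2, #3, #4} covers everything, so the minimum is 4.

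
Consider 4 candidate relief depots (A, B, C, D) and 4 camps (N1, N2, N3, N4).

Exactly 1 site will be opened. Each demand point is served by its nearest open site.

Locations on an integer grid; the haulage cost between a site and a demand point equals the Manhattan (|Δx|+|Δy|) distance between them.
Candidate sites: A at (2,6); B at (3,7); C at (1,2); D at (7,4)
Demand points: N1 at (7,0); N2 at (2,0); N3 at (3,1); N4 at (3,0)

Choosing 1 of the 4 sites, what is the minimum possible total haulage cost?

18

Open {C}.
  N1→C 8, N2→C 3, N3→C 3, N4→C 4  ⇒ total 18.
Compare {D}: total 28.
Compare {A}: total 30.
No size-1 selection does better; minimum is 18.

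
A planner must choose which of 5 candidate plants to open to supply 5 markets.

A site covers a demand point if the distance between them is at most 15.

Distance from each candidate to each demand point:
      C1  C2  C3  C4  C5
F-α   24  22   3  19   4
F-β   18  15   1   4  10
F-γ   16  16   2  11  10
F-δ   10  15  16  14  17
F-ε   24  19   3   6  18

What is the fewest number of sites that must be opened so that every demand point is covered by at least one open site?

Coverage sets (demand points within 15 of each site):
  F-α: {C3, C5}
  F-β: {C2, C3, C4, C5}
  F-γ: {C3, C4, C5}
  F-δ: {C1, C2, C4}
  F-ε: {C3, C4}
No single site covers all 5 demand points.
But {F-α, F-δ} covers everything, so the minimum is 2.

2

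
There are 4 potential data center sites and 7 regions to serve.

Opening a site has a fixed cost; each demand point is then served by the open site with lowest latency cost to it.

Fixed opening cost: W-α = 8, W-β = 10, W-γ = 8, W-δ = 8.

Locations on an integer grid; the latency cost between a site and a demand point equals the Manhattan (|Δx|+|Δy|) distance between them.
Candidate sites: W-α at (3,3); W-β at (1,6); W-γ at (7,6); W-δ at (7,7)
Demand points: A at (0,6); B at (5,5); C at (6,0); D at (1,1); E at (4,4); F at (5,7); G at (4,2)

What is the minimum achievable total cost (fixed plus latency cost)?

Open {W-α}: assign each demand point to its cheapest open site.
  A→W-α 6, B→W-α 4, C→W-α 6, D→W-α 4, E→W-α 2, F→W-α 6, G→W-α 2
  latency cost 30, fixed 8 → total 38.
Compare {W-α, W-β}: latency cost 24 + fixed 18 = 42.
Compare {W-α, W-γ}: latency cost 26 + fixed 16 = 42.
Compare {W-α, W-δ}: latency cost 26 + fixed 16 = 42.
All other subsets cost ≥ 42. Minimum total cost: 38.

38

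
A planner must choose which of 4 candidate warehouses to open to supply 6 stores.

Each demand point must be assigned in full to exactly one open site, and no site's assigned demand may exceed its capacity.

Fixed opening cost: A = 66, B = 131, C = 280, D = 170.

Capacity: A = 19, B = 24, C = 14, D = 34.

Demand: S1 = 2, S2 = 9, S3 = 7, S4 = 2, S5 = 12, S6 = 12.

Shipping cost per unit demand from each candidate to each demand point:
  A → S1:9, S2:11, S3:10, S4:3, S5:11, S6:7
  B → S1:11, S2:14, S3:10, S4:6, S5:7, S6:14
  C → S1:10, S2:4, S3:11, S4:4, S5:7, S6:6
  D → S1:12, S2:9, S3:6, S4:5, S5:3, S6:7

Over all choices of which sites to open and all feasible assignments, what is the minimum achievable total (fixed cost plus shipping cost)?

Open {A, D}; cheapest assignment that respects the capacities:
  A (cap 19, load 16): S1, S4, S6 — cost 2×9 + 2×3 + 12×7 = 108
  D (cap 34, load 28): S2, S3, S5 — cost 9×9 + 7×6 + 12×3 = 159
  Shipping 267, fixed 236 → total 503.
  Any other capacity-feasible assignment to {A, D} ships for at least 267.
Compare {B, D}: its best feasible assignment gives total 606.
Compare {A, B, D}: its best feasible assignment gives total 634.
Every other set of open sites that can feasibly serve all demand totals ≥ 606 even under its best assignment. Minimum: 503.

503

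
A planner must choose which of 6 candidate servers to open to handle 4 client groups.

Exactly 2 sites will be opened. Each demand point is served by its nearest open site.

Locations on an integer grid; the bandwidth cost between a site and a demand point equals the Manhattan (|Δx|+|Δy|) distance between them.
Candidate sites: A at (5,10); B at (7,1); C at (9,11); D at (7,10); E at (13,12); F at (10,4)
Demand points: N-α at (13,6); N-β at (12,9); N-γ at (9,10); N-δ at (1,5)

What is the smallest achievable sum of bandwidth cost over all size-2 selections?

21

Open {C, F}.
  N-α→F 5, N-β→C 5, N-γ→C 1, N-δ→F 10  ⇒ total 21.
Compare {A, E}: total 23.
Compare {D, E}: total 23.
No size-2 selection does better; minimum is 21.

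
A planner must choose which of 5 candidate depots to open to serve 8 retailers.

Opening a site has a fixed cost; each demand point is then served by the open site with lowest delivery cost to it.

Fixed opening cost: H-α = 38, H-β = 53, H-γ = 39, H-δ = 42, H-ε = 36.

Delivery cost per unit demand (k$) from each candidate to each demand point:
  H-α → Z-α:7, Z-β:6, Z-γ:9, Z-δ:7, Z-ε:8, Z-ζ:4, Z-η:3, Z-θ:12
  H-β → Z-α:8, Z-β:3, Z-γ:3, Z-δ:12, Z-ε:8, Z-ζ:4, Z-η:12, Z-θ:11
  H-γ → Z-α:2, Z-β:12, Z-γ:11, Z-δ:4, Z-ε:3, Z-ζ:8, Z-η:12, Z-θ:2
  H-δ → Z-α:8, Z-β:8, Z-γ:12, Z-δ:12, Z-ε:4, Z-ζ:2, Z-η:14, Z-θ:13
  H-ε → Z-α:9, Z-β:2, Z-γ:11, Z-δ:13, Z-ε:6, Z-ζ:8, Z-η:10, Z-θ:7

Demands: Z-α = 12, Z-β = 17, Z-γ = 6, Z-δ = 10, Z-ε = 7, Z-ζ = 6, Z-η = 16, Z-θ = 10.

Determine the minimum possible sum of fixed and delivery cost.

Open {H-α, H-β, H-γ}: assign each demand point to its cheapest open site.
  Z-α→H-γ 12×2=24, Z-β→H-β 17×3=51, Z-γ→H-β 6×3=18, Z-δ→H-γ 10×4=40, Z-ε→H-γ 7×3=21, Z-ζ→H-α 6×4=24, Z-η→H-α 16×3=48, Z-θ→H-γ 10×2=20
  delivery cost 246, fixed 130 → total 376.
Compare {H-α, H-γ, H-ε}: delivery cost 265 + fixed 113 = 378.
Compare {H-α, H-β, H-γ, H-ε}: delivery cost 229 + fixed 166 = 395.
Compare {H-α, H-β, H-γ, H-δ}: delivery cost 234 + fixed 172 = 406.
All other subsets cost ≥ 378. Minimum total cost: 376.

376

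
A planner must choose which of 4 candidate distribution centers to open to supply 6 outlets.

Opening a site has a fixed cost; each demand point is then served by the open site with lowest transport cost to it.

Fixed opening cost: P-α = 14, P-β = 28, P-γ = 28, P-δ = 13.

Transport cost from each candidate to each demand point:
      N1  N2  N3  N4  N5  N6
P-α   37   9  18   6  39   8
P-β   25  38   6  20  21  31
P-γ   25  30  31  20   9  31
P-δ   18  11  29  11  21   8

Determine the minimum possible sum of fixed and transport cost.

107

Open {P-α, P-δ}: assign each demand point to its cheapest open site.
  N1→P-δ 18, N2→P-α 9, N3→P-α 18, N4→P-α 6, N5→P-δ 21, N6→P-α 8
  transport cost 80, fixed 27 → total 107.
Compare {P-δ}: transport cost 98 + fixed 13 = 111.
Compare {P-β, P-δ}: transport cost 75 + fixed 41 = 116.
Compare {P-α, P-β}: transport cost 75 + fixed 42 = 117.
All other subsets cost ≥ 111. Minimum total cost: 107.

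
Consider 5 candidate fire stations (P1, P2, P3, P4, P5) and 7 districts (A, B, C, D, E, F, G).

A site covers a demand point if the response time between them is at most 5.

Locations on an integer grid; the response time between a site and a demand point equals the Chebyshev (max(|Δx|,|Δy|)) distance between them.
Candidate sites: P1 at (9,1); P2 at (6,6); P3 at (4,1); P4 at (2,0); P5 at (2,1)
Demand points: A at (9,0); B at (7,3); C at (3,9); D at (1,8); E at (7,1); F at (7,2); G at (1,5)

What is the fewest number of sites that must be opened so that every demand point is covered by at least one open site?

2

Coverage sets (demand points within 5 of each site):
  P1: {A, B, E, F}
  P2: {B, C, D, E, F, G}
  P3: {A, B, E, F, G}
  P4: {B, E, F, G}
  P5: {B, E, F, G}
No single site covers all 7 demand points.
But {P1, P2} covers everything, so the minimum is 2.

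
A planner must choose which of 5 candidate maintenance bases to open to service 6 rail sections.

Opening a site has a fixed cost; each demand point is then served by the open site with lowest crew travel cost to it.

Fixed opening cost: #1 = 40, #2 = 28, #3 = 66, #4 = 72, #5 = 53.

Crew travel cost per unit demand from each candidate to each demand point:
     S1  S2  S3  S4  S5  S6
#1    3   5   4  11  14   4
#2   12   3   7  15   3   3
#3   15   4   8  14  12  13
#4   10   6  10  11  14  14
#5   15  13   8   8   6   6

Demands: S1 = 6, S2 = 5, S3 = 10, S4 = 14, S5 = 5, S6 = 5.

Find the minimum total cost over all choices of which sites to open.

325

Open {#1, #2}: assign each demand point to its cheapest open site.
  S1→#1 6×3=18, S2→#2 5×3=15, S3→#1 10×4=40, S4→#1 14×11=154, S5→#2 5×3=15, S6→#2 5×3=15
  crew travel cost 257, fixed 68 → total 325.
Compare {#1, #2, #5}: crew travel cost 215 + fixed 121 = 336.
Compare {#1, #5}: crew travel cost 245 + fixed 93 = 338.
Compare {#1}: crew travel cost 327 + fixed 40 = 367.
All other subsets cost ≥ 336. Minimum total cost: 325.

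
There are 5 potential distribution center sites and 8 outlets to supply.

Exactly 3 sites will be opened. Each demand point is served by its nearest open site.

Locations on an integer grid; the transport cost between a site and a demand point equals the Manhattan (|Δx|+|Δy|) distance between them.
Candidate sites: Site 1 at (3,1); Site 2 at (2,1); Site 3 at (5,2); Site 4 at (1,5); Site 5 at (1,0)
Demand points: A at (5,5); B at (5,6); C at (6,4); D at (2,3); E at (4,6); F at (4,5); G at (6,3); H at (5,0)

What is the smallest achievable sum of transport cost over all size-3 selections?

23

Open {Site 2, Site 3, Site 4}.
  A→Site 3 3, B→Site 3 4, C→Site 3 3, D→Site 2 2, E→Site 4 4, F→Site 4 3, G→Site 3 2, H→Site 3 2  ⇒ total 23.
Compare {Site 1, Site 3, Site 4}: total 24.
Compare {Site 3, Site 4, Site 5}: total 24.
No size-3 selection does better; minimum is 23.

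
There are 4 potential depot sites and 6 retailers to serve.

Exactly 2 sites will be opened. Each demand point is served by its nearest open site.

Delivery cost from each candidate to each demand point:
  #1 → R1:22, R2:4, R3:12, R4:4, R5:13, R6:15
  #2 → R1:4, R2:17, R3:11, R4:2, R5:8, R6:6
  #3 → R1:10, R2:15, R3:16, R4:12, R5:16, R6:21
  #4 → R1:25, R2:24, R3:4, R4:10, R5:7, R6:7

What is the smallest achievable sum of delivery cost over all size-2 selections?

Open {#1, #2}.
  R1→#2 4, R2→#1 4, R3→#2 11, R4→#2 2, R5→#2 8, R6→#2 6  ⇒ total 35.
Compare {#2, #4}: total 40.
Compare {#2, #3}: total 46.
No size-2 selection does better; minimum is 35.

35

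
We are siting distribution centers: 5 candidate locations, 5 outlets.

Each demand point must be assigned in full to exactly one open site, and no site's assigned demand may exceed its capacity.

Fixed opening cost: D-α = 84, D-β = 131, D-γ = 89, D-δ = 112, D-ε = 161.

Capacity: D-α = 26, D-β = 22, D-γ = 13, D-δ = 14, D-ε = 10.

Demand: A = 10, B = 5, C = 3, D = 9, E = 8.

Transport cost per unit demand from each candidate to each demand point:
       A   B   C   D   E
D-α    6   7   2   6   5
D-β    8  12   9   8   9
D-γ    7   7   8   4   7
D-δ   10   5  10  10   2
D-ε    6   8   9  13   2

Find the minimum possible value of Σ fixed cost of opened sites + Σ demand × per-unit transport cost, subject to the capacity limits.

Open {D-α, D-γ}; cheapest assignment that respects the capacities:
  D-α (cap 26, load 26): A, B, C, E — cost 10×6 + 5×7 + 3×2 + 8×5 = 141
  D-γ (cap 13, load 9): D — cost 9×4 = 36
  Shipping 177, fixed 173 → total 350.
  Any other capacity-feasible assignment to {D-α, D-γ} ships for at least 177.
Compare {D-α, D-δ}: its best feasible assignment gives total 357.
Compare {D-α, D-β}: its best feasible assignment gives total 428.
Every other set of open sites that can feasibly serve all demand totals ≥ 357 even under its best assignment. Minimum: 350.

350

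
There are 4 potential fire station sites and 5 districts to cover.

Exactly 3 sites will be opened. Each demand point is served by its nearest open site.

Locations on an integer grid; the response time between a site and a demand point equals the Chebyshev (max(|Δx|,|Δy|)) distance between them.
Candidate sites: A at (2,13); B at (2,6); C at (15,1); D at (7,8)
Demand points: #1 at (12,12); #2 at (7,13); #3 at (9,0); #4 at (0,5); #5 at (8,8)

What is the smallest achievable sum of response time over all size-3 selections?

Open {B, C, D}.
  #1→D 5, #2→D 5, #3→C 6, #4→B 2, #5→D 1  ⇒ total 19.
Compare {A, B, D}: total 20.
Compare {A, C, D}: total 24.
No size-3 selection does better; minimum is 19.

19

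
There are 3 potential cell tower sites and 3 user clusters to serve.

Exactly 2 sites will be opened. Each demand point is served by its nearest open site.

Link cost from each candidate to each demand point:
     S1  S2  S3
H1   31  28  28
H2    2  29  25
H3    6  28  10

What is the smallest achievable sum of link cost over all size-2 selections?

Open {H2, H3}.
  S1→H2 2, S2→H3 28, S3→H3 10  ⇒ total 40.
Compare {H1, H3}: total 44.
Compare {H1, H2}: total 55.

40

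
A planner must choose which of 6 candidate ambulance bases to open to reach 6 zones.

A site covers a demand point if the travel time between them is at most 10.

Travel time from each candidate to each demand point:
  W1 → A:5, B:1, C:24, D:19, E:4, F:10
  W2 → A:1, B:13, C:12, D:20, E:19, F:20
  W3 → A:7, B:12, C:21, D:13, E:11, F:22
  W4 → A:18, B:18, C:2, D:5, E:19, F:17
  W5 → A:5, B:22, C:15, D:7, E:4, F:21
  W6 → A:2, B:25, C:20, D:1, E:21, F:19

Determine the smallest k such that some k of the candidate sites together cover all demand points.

Coverage sets (demand points within 10 of each site):
  W1: {A, B, E, F}
  W2: {A}
  W3: {A}
  W4: {C, D}
  W5: {A, D, E}
  W6: {A, D}
No single site covers all 6 demand points.
But {W1, W4} covers everything, so the minimum is 2.

2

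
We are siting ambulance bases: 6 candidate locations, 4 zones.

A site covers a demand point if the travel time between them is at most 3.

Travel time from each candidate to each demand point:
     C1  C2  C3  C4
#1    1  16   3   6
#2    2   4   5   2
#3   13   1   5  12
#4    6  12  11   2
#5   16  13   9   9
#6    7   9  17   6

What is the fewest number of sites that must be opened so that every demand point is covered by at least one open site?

3

Coverage sets (demand points within 3 of each site):
  #1: {C1, C3}
  #2: {C1, C4}
  #3: {C2}
  #4: {C4}
  #5: {}
  #6: {}
No 2 sites suffice: every size-2 union leaves at least one demand point uncovered.
But {#1, #2, #3} covers everything, so the minimum is 3.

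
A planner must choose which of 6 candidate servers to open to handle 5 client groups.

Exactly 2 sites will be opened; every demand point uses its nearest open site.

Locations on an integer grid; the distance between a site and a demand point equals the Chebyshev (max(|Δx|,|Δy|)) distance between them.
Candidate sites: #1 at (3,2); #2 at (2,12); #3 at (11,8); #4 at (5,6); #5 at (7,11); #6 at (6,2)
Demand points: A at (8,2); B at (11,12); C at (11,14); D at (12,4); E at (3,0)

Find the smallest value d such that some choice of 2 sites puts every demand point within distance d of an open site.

Open {#1, #3}.
  Farthest demand point is C at distance 6 (to #3); all others are ≤ 6.
With {#3, #4} the worst case is 6.
With {#3, #6} the worst case is 6.
No size-2 selection achieves below 6.

6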